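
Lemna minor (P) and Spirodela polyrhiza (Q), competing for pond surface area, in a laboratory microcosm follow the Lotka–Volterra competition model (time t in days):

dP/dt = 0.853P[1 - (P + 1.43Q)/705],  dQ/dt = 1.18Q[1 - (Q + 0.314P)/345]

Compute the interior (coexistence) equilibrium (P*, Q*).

Setting both brackets to zero gives the nullclines P + 1.43Q = 705 and 0.314P + Q = 345.
Substituting Q = 345 - 0.314P into the first: P(1 - 1.43·0.314) = 705 - 1.43·345.
So P* = 212/0.551 = 384, and then Q* = 345 - 0.314·384 = 224.

P* ≈ 384, Q* ≈ 224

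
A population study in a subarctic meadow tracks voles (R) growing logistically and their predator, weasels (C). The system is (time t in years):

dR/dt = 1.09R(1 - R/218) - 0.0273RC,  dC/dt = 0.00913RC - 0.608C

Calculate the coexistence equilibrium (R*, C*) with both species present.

From dC/dt = 0 with C > 0: 0.00913R* = 0.608, so R* = 66.6.
Substitute into dR/dt = 0: 1.09(1 - 66.6/218) = 0.0273C*.
The bracket is 0.695, giving C* = 0.757/0.0273 = 27.7.

R* ≈ 66.6, C* ≈ 27.7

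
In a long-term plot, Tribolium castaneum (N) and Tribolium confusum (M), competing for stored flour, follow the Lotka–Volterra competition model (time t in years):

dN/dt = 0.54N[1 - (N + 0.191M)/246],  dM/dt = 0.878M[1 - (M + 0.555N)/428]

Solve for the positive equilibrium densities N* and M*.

N* ≈ 184, M* ≈ 326

Setting both brackets to zero gives the nullclines N + 0.191M = 246 and 0.555N + M = 428.
Substituting M = 428 - 0.555N into the first: N(1 - 0.191·0.555) = 246 - 0.191·428.
So N* = 164/0.894 = 184, and then M* = 428 - 0.555·184 = 326.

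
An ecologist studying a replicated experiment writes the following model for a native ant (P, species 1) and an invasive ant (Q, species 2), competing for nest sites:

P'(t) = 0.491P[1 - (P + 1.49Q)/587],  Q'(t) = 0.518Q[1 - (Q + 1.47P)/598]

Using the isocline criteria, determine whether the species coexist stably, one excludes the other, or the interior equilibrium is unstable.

unstable coexistence (outcome depends on initial conditions)

Compare the nullcline intercepts: K1/α12 = 587/1.49 = 394 < K2 = 598; K2/α21 = 598/1.47 = 407 < K1 = 587.
Since both are reversed, neither can invade when rare; the interior point is a saddle.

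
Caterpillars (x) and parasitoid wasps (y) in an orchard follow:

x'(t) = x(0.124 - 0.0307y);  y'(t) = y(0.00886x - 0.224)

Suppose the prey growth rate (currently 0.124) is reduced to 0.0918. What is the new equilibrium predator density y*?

At the interior fixed point, setting dx/dt = 0 with x > 0 fixes y* = (prey growth rate)/(xy coefficient) — independent of the other coefficients.
With the change, y* = 0.0918/0.0307 = 2.99; it falls from 4.04.

y* ≈ 2.99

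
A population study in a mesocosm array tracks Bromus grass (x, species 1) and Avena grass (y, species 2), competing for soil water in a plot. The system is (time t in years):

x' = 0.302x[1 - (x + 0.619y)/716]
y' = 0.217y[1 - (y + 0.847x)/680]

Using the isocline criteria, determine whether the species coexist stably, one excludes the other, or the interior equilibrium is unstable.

Compare the nullcline intercepts: K1/α12 = 716/0.619 = 1160 > K2 = 680; K2/α21 = 680/0.847 = 803 > K1 = 716.
Since both inequalities hold, each species can invade when rare, so the interior equilibrium is stable.

stable coexistence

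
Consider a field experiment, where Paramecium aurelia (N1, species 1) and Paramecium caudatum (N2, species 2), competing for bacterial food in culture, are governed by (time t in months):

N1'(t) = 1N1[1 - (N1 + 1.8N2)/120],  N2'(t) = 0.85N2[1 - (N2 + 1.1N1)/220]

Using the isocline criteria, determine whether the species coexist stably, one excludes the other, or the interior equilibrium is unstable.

Compare the nullcline intercepts: K1/α12 = 120/1.8 = 66.7 < K2 = 220; K2/α21 = 220/1.1 = 200 > K1 = 120.
Since the inequalities point opposite ways, species 2 can invade but species 1 cannot.

species 2 excludes species 1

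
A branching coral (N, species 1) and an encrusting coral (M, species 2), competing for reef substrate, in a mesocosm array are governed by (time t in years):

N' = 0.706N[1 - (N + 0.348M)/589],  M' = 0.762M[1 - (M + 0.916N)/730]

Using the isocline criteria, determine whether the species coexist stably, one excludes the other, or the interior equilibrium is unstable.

Compare the nullcline intercepts: K1/α12 = 589/0.348 = 1690 > K2 = 730; K2/α21 = 730/0.916 = 797 > K1 = 589.
Since both inequalities hold, each species can invade when rare, so the interior equilibrium is stable.

stable coexistence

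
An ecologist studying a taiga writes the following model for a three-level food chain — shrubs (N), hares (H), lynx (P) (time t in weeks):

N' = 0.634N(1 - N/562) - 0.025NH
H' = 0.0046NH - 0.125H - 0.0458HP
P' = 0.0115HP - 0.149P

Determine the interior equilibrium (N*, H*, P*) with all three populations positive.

N* ≈ 275, H* ≈ 13, P* ≈ 24.9

From dP/dt = 0: 0.0115H* = 0.149, so H* = 13.
From dN/dt = 0: 0.634(1 - N*/562) = 0.025·13, giving N* = 562·(1 - 0.511) = 275.
From dH/dt = 0: 0.0046·275 - 0.125 = 0.0458P*, so P* = 1.14/0.0458 = 24.9.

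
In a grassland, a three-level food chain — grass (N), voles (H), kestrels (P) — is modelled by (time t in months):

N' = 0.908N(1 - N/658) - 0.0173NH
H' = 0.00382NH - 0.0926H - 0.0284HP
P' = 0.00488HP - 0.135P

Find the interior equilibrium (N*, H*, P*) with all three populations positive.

N* ≈ 311, H* ≈ 27.7, P* ≈ 38.6

From dP/dt = 0: 0.00488H* = 0.135, so H* = 27.7.
From dN/dt = 0: 0.908(1 - N*/658) = 0.0173·27.7, giving N* = 658·(1 - 0.527) = 311.
From dH/dt = 0: 0.00382·311 - 0.0926 = 0.0284P*, so P* = 1.1/0.0284 = 38.6.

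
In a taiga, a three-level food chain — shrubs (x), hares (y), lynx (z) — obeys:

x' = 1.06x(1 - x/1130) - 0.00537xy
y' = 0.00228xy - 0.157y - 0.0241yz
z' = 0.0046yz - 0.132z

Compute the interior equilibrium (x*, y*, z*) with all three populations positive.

From dz/dt = 0: 0.0046y* = 0.132, so y* = 28.7.
From dx/dt = 0: 1.06(1 - x*/1130) = 0.00537·28.7, giving x* = 1130·(1 - 0.145) = 966.
From dy/dt = 0: 0.00228·966 - 0.157 = 0.0241z*, so z* = 2.04/0.0241 = 84.8.

x* ≈ 966, y* ≈ 28.7, z* ≈ 84.8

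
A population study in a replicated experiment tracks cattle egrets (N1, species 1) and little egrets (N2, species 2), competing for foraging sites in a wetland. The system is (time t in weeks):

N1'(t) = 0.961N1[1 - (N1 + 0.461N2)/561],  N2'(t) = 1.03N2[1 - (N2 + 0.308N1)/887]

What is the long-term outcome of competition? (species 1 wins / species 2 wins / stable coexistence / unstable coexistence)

Compare the nullcline intercepts: K1/α12 = 561/0.461 = 1220 > K2 = 887; K2/α21 = 887/0.308 = 2880 > K1 = 561.
Since both inequalities hold, each species can invade when rare, so the interior equilibrium is stable.

stable coexistence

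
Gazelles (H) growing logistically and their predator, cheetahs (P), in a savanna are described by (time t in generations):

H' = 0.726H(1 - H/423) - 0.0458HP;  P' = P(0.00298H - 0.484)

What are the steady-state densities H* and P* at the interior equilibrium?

From dP/dt = 0 with P > 0: 0.00298H* = 0.484, so H* = 162.
Substitute into dH/dt = 0: 0.726(1 - 162/423) = 0.0458P*.
The bracket is 0.616, giving P* = 0.447/0.0458 = 9.77.

H* ≈ 162, P* ≈ 9.77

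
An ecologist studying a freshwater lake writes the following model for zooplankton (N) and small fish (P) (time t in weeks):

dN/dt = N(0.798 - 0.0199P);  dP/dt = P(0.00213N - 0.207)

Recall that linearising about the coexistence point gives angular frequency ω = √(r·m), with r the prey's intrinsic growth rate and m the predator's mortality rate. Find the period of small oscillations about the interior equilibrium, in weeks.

T ≈ 15.5 weeks

Here r = 0.798 and m = 0.207, so r·m = 0.165.
ω = √0.165 = 0.406 per week, hence T = 2π/ω ≈ 15.5 weeks.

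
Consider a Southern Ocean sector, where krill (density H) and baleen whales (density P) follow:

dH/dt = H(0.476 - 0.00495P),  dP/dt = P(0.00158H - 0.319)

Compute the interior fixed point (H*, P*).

Set dP/dt = 0 with P > 0: 0.00158H - 0.319 = 0, so H* = 0.319/0.00158 = 202.
Set dH/dt = 0 with H > 0: 0.476 - 0.00495P = 0, so P* = 0.476/0.00495 = 96.2.

H* ≈ 202, P* ≈ 96.2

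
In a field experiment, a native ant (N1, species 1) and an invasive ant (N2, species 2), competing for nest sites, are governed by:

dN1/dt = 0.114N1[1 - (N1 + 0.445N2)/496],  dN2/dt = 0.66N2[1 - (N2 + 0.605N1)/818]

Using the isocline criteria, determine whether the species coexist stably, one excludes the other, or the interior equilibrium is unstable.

stable coexistence

Compare the nullcline intercepts: K1/α12 = 496/0.445 = 1110 > K2 = 818; K2/α21 = 818/0.605 = 1350 > K1 = 496.
Since both inequalities hold, each species can invade when rare, so the interior equilibrium is stable.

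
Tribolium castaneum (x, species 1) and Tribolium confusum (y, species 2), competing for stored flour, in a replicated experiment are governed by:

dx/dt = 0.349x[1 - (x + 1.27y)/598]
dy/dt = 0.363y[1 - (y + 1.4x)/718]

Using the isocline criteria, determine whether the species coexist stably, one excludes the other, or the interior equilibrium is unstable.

Compare the nullcline intercepts: K1/α12 = 598/1.27 = 471 < K2 = 718; K2/α21 = 718/1.4 = 513 < K1 = 598.
Since both are reversed, neither can invade when rare; the interior point is a saddle.

unstable coexistence (outcome depends on initial conditions)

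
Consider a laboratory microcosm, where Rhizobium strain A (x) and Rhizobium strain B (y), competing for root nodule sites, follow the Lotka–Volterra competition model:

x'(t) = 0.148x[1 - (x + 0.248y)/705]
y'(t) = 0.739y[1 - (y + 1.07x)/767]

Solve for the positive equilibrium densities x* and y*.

Setting both brackets to zero gives the nullclines x + 0.248y = 705 and 1.07x + y = 767.
Substituting y = 767 - 1.07x into the first: x(1 - 0.248·1.07) = 705 - 0.248·767.
So x* = 515/0.735 = 701, and then y* = 767 - 1.07·701 = 17.2.

x* ≈ 701, y* ≈ 17.2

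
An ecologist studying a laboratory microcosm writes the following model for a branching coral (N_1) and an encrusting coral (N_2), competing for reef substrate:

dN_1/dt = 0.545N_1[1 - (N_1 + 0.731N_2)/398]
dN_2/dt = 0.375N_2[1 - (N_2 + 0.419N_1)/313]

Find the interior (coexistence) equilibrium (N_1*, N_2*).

Setting both brackets to zero gives the nullclines N_1 + 0.731N_2 = 398 and 0.419N_1 + N_2 = 313.
Substituting N_2 = 313 - 0.419N_1 into the first: N_1(1 - 0.731·0.419) = 398 - 0.731·313.
So N_1* = 169/0.694 = 244, and then N_2* = 313 - 0.419·244 = 211.

N_1* ≈ 244, N_2* ≈ 211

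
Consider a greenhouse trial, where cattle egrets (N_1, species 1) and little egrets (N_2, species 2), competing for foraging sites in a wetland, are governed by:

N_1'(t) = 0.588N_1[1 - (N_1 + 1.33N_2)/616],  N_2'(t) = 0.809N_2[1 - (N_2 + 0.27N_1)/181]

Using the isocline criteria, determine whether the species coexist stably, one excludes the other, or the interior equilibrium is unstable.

Compare the nullcline intercepts: K1/α12 = 616/1.33 = 463 > K2 = 181; K2/α21 = 181/0.27 = 670 > K1 = 616.
Since both inequalities hold, each species can invade when rare, so the interior equilibrium is stable.

stable coexistence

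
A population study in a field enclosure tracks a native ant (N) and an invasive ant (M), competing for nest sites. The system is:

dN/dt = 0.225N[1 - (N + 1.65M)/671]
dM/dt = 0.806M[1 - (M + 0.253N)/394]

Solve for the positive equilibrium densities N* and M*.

Setting both brackets to zero gives the nullclines N + 1.65M = 671 and 0.253N + M = 394.
Substituting M = 394 - 0.253N into the first: N(1 - 1.65·0.253) = 671 - 1.65·394.
So N* = 20.9/0.583 = 35.9, and then M* = 394 - 0.253·35.9 = 385.

N* ≈ 35.9, M* ≈ 385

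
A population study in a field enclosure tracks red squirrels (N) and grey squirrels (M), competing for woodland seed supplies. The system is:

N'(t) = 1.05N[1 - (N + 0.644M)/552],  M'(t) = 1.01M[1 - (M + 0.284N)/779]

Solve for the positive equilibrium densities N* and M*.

N* ≈ 61.6, M* ≈ 762

Setting both brackets to zero gives the nullclines N + 0.644M = 552 and 0.284N + M = 779.
Substituting M = 779 - 0.284N into the first: N(1 - 0.644·0.284) = 552 - 0.644·779.
So N* = 50.3/0.817 = 61.6, and then M* = 779 - 0.284·61.6 = 762.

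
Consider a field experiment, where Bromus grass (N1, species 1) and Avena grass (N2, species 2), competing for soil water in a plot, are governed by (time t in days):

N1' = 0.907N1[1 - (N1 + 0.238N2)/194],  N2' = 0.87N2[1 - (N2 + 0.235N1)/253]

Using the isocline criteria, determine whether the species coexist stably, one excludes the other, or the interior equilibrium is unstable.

stable coexistence

Compare the nullcline intercepts: K1/α12 = 194/0.238 = 815 > K2 = 253; K2/α21 = 253/0.235 = 1080 > K1 = 194.
Since both inequalities hold, each species can invade when rare, so the interior equilibrium is stable.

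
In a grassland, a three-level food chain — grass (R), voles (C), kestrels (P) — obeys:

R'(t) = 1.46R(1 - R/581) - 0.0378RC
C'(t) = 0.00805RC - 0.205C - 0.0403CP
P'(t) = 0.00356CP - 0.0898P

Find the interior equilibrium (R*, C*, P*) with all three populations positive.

From dP/dt = 0: 0.00356C* = 0.0898, so C* = 25.2.
From dR/dt = 0: 1.46(1 - R*/581) = 0.0378·25.2, giving R* = 581·(1 - 0.653) = 202.
From dC/dt = 0: 0.00805·202 - 0.205 = 0.0403P*, so P* = 1.42/0.0403 = 35.2.

R* ≈ 202, C* ≈ 25.2, P* ≈ 35.2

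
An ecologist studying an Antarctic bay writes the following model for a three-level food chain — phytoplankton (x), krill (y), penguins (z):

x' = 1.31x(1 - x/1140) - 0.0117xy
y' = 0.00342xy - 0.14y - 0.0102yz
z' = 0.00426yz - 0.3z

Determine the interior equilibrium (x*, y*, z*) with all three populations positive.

x* ≈ 423, y* ≈ 70.4, z* ≈ 128

From dz/dt = 0: 0.00426y* = 0.3, so y* = 70.4.
From dx/dt = 0: 1.31(1 - x*/1140) = 0.0117·70.4, giving x* = 1140·(1 - 0.629) = 423.
From dy/dt = 0: 0.00342·423 - 0.14 = 0.0102z*, so z* = 1.31/0.0102 = 128.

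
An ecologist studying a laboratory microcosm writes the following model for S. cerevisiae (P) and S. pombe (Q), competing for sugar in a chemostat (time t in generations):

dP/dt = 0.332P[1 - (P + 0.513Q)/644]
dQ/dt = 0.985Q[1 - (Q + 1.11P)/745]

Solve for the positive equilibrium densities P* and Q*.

Setting both brackets to zero gives the nullclines P + 0.513Q = 644 and 1.11P + Q = 745.
Substituting Q = 745 - 1.11P into the first: P(1 - 0.513·1.11) = 644 - 0.513·745.
So P* = 262/0.431 = 608, and then Q* = 745 - 1.11·608 = 70.

P* ≈ 608, Q* ≈ 70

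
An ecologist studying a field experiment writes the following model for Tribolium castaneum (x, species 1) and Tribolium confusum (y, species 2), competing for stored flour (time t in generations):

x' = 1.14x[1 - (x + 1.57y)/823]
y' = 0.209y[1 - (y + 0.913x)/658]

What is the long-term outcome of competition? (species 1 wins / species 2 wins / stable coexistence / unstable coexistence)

unstable coexistence (outcome depends on initial conditions)

Compare the nullcline intercepts: K1/α12 = 823/1.57 = 524 < K2 = 658; K2/α21 = 658/0.913 = 721 < K1 = 823.
Since both are reversed, neither can invade when rare; the interior point is a saddle.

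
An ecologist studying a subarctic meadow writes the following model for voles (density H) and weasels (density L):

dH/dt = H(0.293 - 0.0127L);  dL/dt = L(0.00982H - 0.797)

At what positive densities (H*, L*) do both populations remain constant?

Set dL/dt = 0 with L > 0: 0.00982H - 0.797 = 0, so H* = 0.797/0.00982 = 81.2.
Set dH/dt = 0 with H > 0: 0.293 - 0.0127L = 0, so L* = 0.293/0.0127 = 23.1.

H* ≈ 81.2, L* ≈ 23.1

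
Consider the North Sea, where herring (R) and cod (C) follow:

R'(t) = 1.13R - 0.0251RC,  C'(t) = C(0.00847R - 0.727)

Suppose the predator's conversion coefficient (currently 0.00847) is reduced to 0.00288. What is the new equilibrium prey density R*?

At the interior fixed point, setting dC/dt = 0 with C > 0 fixes R* = (predator death rate)/(RC coefficient) — independent of the other coefficients.
With the change, R* = 0.727/0.00288 = 252; it rises from 85.8.

R* ≈ 252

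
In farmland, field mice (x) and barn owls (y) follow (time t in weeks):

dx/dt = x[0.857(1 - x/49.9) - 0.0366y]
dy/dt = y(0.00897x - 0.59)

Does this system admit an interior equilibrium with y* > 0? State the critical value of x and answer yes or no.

Threshold x = 65.8; K < 65.8, so no, the predator goes extinct.

The predator equation gives dy/dt > 0 only when x > 0.59/0.00897 = 65.8.
Without the predator, x → K = 49.9. Since 49.9 < 65.8, the predator cannot invade.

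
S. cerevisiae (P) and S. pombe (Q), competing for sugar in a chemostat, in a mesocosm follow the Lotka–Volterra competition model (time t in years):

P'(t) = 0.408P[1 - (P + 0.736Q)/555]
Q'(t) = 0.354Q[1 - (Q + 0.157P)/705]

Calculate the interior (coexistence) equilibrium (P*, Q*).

P* ≈ 40.8, Q* ≈ 699

Setting both brackets to zero gives the nullclines P + 0.736Q = 555 and 0.157P + Q = 705.
Substituting Q = 705 - 0.157P into the first: P(1 - 0.736·0.157) = 555 - 0.736·705.
So P* = 36.1/0.884 = 40.8, and then Q* = 705 - 0.157·40.8 = 699.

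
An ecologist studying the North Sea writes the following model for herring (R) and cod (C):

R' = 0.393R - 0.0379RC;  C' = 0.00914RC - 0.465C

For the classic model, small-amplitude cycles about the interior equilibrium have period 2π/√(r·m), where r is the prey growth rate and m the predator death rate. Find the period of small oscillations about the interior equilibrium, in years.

T ≈ 14.7 years

Here r = 0.393 and m = 0.465, so r·m = 0.183.
ω = √0.183 = 0.427 per year, hence T = 2π/ω ≈ 14.7 years.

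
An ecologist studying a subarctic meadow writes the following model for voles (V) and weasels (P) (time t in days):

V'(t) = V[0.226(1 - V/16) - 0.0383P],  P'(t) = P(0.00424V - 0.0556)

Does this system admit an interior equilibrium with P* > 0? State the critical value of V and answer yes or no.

The predator equation gives dP/dt > 0 only when V > 0.0556/0.00424 = 13.1.
Without the predator, V → K = 16. Since 16 > 13.1, the predator can invade and persist.

Threshold V = 13.1; K > 13.1, so yes, the predator persists.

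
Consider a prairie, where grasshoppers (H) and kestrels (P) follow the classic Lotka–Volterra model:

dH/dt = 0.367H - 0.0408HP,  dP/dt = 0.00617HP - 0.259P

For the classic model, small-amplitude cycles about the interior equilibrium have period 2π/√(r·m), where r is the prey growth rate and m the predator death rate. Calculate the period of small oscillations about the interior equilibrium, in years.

Here r = 0.367 and m = 0.259, so r·m = 0.0951.
ω = √0.0951 = 0.308 per year, hence T = 2π/ω ≈ 20.4 years.

T ≈ 20.4 years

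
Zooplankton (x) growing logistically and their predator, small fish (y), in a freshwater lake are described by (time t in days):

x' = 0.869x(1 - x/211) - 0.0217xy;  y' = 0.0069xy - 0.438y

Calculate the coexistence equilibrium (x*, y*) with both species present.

From dy/dt = 0 with y > 0: 0.0069x* = 0.438, so x* = 63.5.
Substitute into dx/dt = 0: 0.869(1 - 63.5/211) = 0.0217y*.
The bracket is 0.699, giving y* = 0.608/0.0217 = 28.

x* ≈ 63.5, y* ≈ 28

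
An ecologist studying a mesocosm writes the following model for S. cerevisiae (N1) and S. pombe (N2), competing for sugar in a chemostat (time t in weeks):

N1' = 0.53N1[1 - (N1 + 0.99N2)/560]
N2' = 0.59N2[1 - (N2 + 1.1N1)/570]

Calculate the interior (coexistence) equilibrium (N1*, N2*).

N1* ≈ 48.3, N2* ≈ 517

Setting both brackets to zero gives the nullclines N1 + 0.99N2 = 560 and 1.1N1 + N2 = 570.
Substituting N2 = 570 - 1.1N1 into the first: N1(1 - 0.99·1.1) = 560 - 0.99·570.
So N1* = -4.3/-0.089 = 48.3, and then N2* = 570 - 1.1·48.3 = 517.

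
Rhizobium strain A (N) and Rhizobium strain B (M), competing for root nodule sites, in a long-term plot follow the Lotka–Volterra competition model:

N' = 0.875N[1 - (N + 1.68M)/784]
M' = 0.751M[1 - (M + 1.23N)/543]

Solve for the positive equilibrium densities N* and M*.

N* ≈ 120, M* ≈ 395

Setting both brackets to zero gives the nullclines N + 1.68M = 784 and 1.23N + M = 543.
Substituting M = 543 - 1.23N into the first: N(1 - 1.68·1.23) = 784 - 1.68·543.
So N* = -128/-1.07 = 120, and then M* = 543 - 1.23·120 = 395.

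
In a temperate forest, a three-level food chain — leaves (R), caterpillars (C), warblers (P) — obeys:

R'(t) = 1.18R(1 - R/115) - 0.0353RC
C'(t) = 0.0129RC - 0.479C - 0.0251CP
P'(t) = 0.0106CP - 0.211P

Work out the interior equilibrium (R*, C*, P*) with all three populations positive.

R* ≈ 46.5, C* ≈ 19.9, P* ≈ 4.82

From dP/dt = 0: 0.0106C* = 0.211, so C* = 19.9.
From dR/dt = 0: 1.18(1 - R*/115) = 0.0353·19.9, giving R* = 115·(1 - 0.595) = 46.5.
From dC/dt = 0: 0.0129·46.5 - 0.479 = 0.0251P*, so P* = 0.121/0.0251 = 4.82.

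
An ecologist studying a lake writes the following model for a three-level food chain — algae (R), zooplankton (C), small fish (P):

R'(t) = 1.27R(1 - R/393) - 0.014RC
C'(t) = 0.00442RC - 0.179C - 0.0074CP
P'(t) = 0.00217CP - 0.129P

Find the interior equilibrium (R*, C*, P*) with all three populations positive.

From dP/dt = 0: 0.00217C* = 0.129, so C* = 59.4.
From dR/dt = 0: 1.27(1 - R*/393) = 0.014·59.4, giving R* = 393·(1 - 0.655) = 135.
From dC/dt = 0: 0.00442·135 - 0.179 = 0.0074P*, so P* = 0.42/0.0074 = 56.7.

R* ≈ 135, C* ≈ 59.4, P* ≈ 56.7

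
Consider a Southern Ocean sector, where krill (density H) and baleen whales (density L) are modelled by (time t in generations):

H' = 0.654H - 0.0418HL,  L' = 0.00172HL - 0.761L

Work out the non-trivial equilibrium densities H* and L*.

Set dL/dt = 0 with L > 0: 0.00172H - 0.761 = 0, so H* = 0.761/0.00172 = 442.
Set dH/dt = 0 with H > 0: 0.654 - 0.0418L = 0, so L* = 0.654/0.0418 = 15.6.

H* ≈ 442, L* ≈ 15.6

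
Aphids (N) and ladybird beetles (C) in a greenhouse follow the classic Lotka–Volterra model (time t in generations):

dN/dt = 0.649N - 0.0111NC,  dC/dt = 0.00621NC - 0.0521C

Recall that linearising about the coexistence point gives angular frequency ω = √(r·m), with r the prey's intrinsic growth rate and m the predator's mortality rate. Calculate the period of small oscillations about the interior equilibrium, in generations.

T ≈ 34.2 generations

Here r = 0.649 and m = 0.0521, so r·m = 0.0338.
ω = √0.0338 = 0.184 per generation, hence T = 2π/ω ≈ 34.2 generations.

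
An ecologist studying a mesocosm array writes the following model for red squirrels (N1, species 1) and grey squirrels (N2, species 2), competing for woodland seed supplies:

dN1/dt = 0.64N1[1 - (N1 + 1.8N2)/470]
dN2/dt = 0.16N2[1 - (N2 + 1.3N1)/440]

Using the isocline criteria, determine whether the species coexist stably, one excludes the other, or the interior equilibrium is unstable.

Compare the nullcline intercepts: K1/α12 = 470/1.8 = 261 < K2 = 440; K2/α21 = 440/1.3 = 338 < K1 = 470.
Since both are reversed, neither can invade when rare; the interior point is a saddle.

unstable coexistence (outcome depends on initial conditions)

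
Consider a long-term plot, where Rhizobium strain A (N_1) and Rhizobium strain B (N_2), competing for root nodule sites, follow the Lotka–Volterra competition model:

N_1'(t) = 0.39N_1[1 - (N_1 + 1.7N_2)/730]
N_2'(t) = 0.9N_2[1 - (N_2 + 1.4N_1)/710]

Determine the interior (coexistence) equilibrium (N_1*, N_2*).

N_1* ≈ 346, N_2* ≈ 226

Setting both brackets to zero gives the nullclines N_1 + 1.7N_2 = 730 and 1.4N_1 + N_2 = 710.
Substituting N_2 = 710 - 1.4N_1 into the first: N_1(1 - 1.7·1.4) = 730 - 1.7·710.
So N_1* = -477/-1.38 = 346, and then N_2* = 710 - 1.4·346 = 226.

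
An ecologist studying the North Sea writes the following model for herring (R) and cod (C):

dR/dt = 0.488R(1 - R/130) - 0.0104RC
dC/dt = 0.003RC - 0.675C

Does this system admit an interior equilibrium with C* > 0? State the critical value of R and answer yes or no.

The predator equation gives dC/dt > 0 only when R > 0.675/0.003 = 225.
Without the predator, R → K = 130. Since 130 < 225, the predator cannot invade.

Threshold R = 225; K < 225, so no, the predator goes extinct.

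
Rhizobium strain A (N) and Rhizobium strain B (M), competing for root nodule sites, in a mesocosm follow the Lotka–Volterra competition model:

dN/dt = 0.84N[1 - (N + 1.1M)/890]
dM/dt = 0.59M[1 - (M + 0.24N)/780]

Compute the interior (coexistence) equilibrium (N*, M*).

N* ≈ 43.5, M* ≈ 770

Setting both brackets to zero gives the nullclines N + 1.1M = 890 and 0.24N + M = 780.
Substituting M = 780 - 0.24N into the first: N(1 - 1.1·0.24) = 890 - 1.1·780.
So N* = 32/0.736 = 43.5, and then M* = 780 - 0.24·43.5 = 770.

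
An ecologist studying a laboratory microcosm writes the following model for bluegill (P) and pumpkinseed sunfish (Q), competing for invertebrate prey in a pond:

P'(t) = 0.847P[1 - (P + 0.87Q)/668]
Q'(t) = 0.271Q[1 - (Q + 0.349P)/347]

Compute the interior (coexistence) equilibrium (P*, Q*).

Setting both brackets to zero gives the nullclines P + 0.87Q = 668 and 0.349P + Q = 347.
Substituting Q = 347 - 0.349P into the first: P(1 - 0.87·0.349) = 668 - 0.87·347.
So P* = 366/0.696 = 526, and then Q* = 347 - 0.349·526 = 164.

P* ≈ 526, Q* ≈ 164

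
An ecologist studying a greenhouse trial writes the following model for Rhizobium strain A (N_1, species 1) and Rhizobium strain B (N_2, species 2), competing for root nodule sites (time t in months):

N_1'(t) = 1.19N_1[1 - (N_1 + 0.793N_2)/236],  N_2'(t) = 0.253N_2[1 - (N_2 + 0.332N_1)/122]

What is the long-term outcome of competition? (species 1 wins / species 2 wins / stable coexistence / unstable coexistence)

Compare the nullcline intercepts: K1/α12 = 236/0.793 = 298 > K2 = 122; K2/α21 = 122/0.332 = 367 > K1 = 236.
Since both inequalities hold, each species can invade when rare, so the interior equilibrium is stable.

stable coexistence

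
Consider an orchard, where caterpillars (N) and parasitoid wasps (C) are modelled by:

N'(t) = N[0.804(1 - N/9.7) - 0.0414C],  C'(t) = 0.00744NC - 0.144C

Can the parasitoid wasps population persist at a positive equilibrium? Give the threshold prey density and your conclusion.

Threshold N = 19.4; K < 19.4, so no, the predator goes extinct.

The predator equation gives dC/dt > 0 only when N > 0.144/0.00744 = 19.4.
Without the predator, N → K = 9.7. Since 9.7 < 19.4, the predator cannot invade.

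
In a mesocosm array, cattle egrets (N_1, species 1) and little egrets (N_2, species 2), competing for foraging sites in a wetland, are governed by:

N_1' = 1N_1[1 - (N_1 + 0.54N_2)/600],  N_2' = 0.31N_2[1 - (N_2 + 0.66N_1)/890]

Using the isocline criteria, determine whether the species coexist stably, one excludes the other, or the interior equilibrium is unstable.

Compare the nullcline intercepts: K1/α12 = 600/0.54 = 1110 > K2 = 890; K2/α21 = 890/0.66 = 1350 > K1 = 600.
Since both inequalities hold, each species can invade when rare, so the interior equilibrium is stable.

stable coexistence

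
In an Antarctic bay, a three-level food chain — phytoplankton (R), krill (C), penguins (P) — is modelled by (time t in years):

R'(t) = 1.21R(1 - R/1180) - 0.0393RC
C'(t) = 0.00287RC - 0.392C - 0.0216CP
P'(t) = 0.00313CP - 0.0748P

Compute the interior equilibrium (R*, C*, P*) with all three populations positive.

R* ≈ 264, C* ≈ 23.9, P* ≈ 16.9

From dP/dt = 0: 0.00313C* = 0.0748, so C* = 23.9.
From dR/dt = 0: 1.21(1 - R*/1180) = 0.0393·23.9, giving R* = 1180·(1 - 0.776) = 264.
From dC/dt = 0: 0.00287·264 - 0.392 = 0.0216P*, so P* = 0.366/0.0216 = 16.9.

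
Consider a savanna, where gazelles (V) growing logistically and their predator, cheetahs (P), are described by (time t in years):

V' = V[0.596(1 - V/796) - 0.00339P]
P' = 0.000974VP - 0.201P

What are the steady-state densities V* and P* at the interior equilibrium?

V* ≈ 206, P* ≈ 130

From dP/dt = 0 with P > 0: 0.000974V* = 0.201, so V* = 206.
Substitute into dV/dt = 0: 0.596(1 - 206/796) = 0.00339P*.
The bracket is 0.741, giving P* = 0.441/0.00339 = 130.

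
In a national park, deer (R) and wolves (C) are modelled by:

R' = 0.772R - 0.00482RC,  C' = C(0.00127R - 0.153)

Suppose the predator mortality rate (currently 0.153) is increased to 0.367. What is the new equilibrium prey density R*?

At the interior fixed point, setting dC/dt = 0 with C > 0 fixes R* = (predator death rate)/(RC coefficient) — independent of the other coefficients.
With the change, R* = 0.367/0.00127 = 289; it rises from 120.

R* ≈ 289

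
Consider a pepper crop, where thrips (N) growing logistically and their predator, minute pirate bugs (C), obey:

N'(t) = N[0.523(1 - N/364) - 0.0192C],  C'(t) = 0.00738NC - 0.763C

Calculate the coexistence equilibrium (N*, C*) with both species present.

From dC/dt = 0 with C > 0: 0.00738N* = 0.763, so N* = 103.
Substitute into dN/dt = 0: 0.523(1 - 103/364) = 0.0192C*.
The bracket is 0.716, giving C* = 0.374/0.0192 = 19.5.

N* ≈ 103, C* ≈ 19.5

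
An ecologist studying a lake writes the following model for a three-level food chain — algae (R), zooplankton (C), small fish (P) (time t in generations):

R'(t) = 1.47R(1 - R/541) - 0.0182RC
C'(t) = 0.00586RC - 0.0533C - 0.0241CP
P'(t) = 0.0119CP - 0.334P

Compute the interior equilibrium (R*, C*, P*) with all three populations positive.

From dP/dt = 0: 0.0119C* = 0.334, so C* = 28.1.
From dR/dt = 0: 1.47(1 - R*/541) = 0.0182·28.1, giving R* = 541·(1 - 0.347) = 353.
From dC/dt = 0: 0.00586·353 - 0.0533 = 0.0241P*, so P* = 2.02/0.0241 = 83.6.

R* ≈ 353, C* ≈ 28.1, P* ≈ 83.6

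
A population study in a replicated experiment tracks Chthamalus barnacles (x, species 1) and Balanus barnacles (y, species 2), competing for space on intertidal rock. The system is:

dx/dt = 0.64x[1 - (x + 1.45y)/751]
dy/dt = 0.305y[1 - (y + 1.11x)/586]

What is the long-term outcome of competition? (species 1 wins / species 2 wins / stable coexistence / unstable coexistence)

Compare the nullcline intercepts: K1/α12 = 751/1.45 = 518 < K2 = 586; K2/α21 = 586/1.11 = 528 < K1 = 751.
Since both are reversed, neither can invade when rare; the interior point is a saddle.

unstable coexistence (outcome depends on initial conditions)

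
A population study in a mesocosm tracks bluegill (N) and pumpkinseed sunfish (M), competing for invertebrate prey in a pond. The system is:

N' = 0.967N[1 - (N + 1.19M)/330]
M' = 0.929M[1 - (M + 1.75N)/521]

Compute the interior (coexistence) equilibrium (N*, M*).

N* ≈ 268, M* ≈ 52.2

Setting both brackets to zero gives the nullclines N + 1.19M = 330 and 1.75N + M = 521.
Substituting M = 521 - 1.75N into the first: N(1 - 1.19·1.75) = 330 - 1.19·521.
So N* = -290/-1.08 = 268, and then M* = 521 - 1.75·268 = 52.2.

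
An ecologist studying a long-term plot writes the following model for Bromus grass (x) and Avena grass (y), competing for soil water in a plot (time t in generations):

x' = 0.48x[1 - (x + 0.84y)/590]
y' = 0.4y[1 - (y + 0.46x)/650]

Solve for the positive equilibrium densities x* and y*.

Setting both brackets to zero gives the nullclines x + 0.84y = 590 and 0.46x + y = 650.
Substituting y = 650 - 0.46x into the first: x(1 - 0.84·0.46) = 590 - 0.84·650.
So x* = 44/0.614 = 71.7, and then y* = 650 - 0.46·71.7 = 617.

x* ≈ 71.7, y* ≈ 617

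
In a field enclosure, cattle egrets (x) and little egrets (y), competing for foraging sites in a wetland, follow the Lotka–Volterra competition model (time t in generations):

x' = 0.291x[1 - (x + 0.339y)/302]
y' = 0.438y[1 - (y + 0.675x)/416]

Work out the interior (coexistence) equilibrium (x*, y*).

Setting both brackets to zero gives the nullclines x + 0.339y = 302 and 0.675x + y = 416.
Substituting y = 416 - 0.675x into the first: x(1 - 0.339·0.675) = 302 - 0.339·416.
So x* = 161/0.771 = 209, and then y* = 416 - 0.675·209 = 275.

x* ≈ 209, y* ≈ 275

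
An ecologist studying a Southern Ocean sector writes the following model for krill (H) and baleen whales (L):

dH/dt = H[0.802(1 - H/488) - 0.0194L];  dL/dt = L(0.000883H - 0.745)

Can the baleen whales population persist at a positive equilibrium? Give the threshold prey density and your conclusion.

The predator equation gives dL/dt > 0 only when H > 0.745/0.000883 = 844.
Without the predator, H → K = 488. Since 488 < 844, the predator cannot invade.

Threshold H = 844; K < 844, so no, the predator goes extinct.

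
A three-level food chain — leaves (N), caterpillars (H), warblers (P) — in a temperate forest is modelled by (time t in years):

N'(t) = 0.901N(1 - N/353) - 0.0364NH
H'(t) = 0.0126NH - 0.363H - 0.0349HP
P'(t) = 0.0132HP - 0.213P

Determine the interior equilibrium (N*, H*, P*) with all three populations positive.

From dP/dt = 0: 0.0132H* = 0.213, so H* = 16.1.
From dN/dt = 0: 0.901(1 - N*/353) = 0.0364·16.1, giving N* = 353·(1 - 0.652) = 123.
From dH/dt = 0: 0.0126·123 - 0.363 = 0.0349P*, so P* = 1.19/0.0349 = 34.

N* ≈ 123, H* ≈ 16.1, P* ≈ 34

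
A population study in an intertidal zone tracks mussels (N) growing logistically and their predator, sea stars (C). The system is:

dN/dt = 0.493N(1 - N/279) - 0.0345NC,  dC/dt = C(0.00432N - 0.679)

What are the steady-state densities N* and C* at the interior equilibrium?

N* ≈ 157, C* ≈ 6.24

From dC/dt = 0 with C > 0: 0.00432N* = 0.679, so N* = 157.
Substitute into dN/dt = 0: 0.493(1 - 157/279) = 0.0345C*.
The bracket is 0.437, giving C* = 0.215/0.0345 = 6.24.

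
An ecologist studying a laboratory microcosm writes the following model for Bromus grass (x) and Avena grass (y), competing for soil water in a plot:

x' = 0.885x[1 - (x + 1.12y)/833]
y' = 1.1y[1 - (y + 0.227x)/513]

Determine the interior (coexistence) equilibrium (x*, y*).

Setting both brackets to zero gives the nullclines x + 1.12y = 833 and 0.227x + y = 513.
Substituting y = 513 - 0.227x into the first: x(1 - 1.12·0.227) = 833 - 1.12·513.
So x* = 258/0.746 = 347, and then y* = 513 - 0.227·347 = 434.

x* ≈ 347, y* ≈ 434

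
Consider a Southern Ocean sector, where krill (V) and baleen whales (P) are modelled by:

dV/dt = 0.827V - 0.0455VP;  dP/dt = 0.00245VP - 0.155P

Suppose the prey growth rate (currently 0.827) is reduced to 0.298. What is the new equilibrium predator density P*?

P* ≈ 6.55

At the interior fixed point, setting dV/dt = 0 with V > 0 fixes P* = (prey growth rate)/(VP coefficient) — independent of the other coefficients.
With the change, P* = 0.298/0.0455 = 6.55; it falls from 18.2.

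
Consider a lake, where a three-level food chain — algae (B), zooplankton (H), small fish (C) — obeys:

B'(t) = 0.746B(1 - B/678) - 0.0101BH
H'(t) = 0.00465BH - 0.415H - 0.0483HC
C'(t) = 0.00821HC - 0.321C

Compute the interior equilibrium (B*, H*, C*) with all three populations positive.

B* ≈ 319, H* ≈ 39.1, C* ≈ 22.1

From dC/dt = 0: 0.00821H* = 0.321, so H* = 39.1.
From dB/dt = 0: 0.746(1 - B*/678) = 0.0101·39.1, giving B* = 678·(1 - 0.529) = 319.
From dH/dt = 0: 0.00465·319 - 0.415 = 0.0483C*, so C* = 1.07/0.0483 = 22.1.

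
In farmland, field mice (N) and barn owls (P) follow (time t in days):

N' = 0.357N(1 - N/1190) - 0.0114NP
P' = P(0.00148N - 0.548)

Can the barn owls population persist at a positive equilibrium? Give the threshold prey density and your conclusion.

The predator equation gives dP/dt > 0 only when N > 0.548/0.00148 = 370.
Without the predator, N → K = 1190. Since 1190 > 370, the predator can invade and persist.

Threshold N = 370; K > 370, so yes, the predator persists.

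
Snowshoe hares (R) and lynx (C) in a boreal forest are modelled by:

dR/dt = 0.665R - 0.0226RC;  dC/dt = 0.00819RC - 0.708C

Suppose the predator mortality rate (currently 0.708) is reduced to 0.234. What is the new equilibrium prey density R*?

R* ≈ 28.6

At the interior fixed point, setting dC/dt = 0 with C > 0 fixes R* = (predator death rate)/(RC coefficient) — independent of the other coefficients.
With the change, R* = 0.234/0.00819 = 28.6; it falls from 86.4.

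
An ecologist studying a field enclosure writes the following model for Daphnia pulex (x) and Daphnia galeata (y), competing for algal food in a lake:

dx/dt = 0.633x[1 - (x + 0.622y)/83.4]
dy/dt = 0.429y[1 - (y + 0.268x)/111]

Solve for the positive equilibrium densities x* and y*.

Setting both brackets to zero gives the nullclines x + 0.622y = 83.4 and 0.268x + y = 111.
Substituting y = 111 - 0.268x into the first: x(1 - 0.622·0.268) = 83.4 - 0.622·111.
So x* = 14.4/0.833 = 17.2, and then y* = 111 - 0.268·17.2 = 106.

x* ≈ 17.2, y* ≈ 106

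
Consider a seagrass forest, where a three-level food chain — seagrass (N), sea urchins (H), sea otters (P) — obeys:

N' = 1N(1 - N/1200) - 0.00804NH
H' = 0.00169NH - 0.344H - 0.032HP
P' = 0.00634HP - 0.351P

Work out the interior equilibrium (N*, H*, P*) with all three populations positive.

N* ≈ 666, H* ≈ 55.4, P* ≈ 24.4

From dP/dt = 0: 0.00634H* = 0.351, so H* = 55.4.
From dN/dt = 0: 1(1 - N*/1200) = 0.00804·55.4, giving N* = 1200·(1 - 0.445) = 666.
From dH/dt = 0: 0.00169·666 - 0.344 = 0.032P*, so P* = 0.781/0.032 = 24.4.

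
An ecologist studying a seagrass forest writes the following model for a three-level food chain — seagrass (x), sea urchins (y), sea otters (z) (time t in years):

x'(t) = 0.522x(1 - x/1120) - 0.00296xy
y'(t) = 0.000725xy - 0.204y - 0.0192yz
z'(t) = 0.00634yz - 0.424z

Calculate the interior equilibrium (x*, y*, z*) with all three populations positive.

From dz/dt = 0: 0.00634y* = 0.424, so y* = 66.9.
From dx/dt = 0: 0.522(1 - x*/1120) = 0.00296·66.9, giving x* = 1120·(1 - 0.379) = 695.
From dy/dt = 0: 0.000725·695 - 0.204 = 0.0192z*, so z* = 0.3/0.0192 = 15.6.

x* ≈ 695, y* ≈ 66.9, z* ≈ 15.6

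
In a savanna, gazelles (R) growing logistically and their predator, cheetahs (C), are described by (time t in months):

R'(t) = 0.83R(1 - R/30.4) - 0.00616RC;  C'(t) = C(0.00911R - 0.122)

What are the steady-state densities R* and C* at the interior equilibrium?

R* ≈ 13.4, C* ≈ 75.4

From dC/dt = 0 with C > 0: 0.00911R* = 0.122, so R* = 13.4.
Substitute into dR/dt = 0: 0.83(1 - 13.4/30.4) = 0.00616C*.
The bracket is 0.559, giving C* = 0.464/0.00616 = 75.4.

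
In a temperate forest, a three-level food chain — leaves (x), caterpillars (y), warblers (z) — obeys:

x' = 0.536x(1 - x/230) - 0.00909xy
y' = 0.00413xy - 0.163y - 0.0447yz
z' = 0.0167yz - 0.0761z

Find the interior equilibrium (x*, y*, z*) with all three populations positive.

From dz/dt = 0: 0.0167y* = 0.0761, so y* = 4.56.
From dx/dt = 0: 0.536(1 - x*/230) = 0.00909·4.56, giving x* = 230·(1 - 0.0773) = 212.
From dy/dt = 0: 0.00413·212 - 0.163 = 0.0447z*, so z* = 0.713/0.0447 = 16.

x* ≈ 212, y* ≈ 4.56, z* ≈ 16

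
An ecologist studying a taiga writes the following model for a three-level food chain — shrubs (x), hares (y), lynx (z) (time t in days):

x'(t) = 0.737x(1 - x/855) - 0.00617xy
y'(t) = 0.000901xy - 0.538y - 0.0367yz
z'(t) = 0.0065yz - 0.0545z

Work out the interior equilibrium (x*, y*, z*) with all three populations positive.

x* ≈ 795, y* ≈ 8.38, z* ≈ 4.86

From dz/dt = 0: 0.0065y* = 0.0545, so y* = 8.38.
From dx/dt = 0: 0.737(1 - x*/855) = 0.00617·8.38, giving x* = 855·(1 - 0.0702) = 795.
From dy/dt = 0: 0.000901·795 - 0.538 = 0.0367z*, so z* = 0.178/0.0367 = 4.86.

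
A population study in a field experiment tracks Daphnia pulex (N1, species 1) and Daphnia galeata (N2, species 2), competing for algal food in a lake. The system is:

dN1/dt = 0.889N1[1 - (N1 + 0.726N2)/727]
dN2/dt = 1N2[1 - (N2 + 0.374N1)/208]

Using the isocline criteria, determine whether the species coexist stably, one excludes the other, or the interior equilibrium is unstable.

Compare the nullcline intercepts: K1/α12 = 727/0.726 = 1000 > K2 = 208; K2/α21 = 208/0.374 = 556 < K1 = 727.
Since the inequalities point opposite ways, species 1 can invade but species 2 cannot.

species 1 excludes species 2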